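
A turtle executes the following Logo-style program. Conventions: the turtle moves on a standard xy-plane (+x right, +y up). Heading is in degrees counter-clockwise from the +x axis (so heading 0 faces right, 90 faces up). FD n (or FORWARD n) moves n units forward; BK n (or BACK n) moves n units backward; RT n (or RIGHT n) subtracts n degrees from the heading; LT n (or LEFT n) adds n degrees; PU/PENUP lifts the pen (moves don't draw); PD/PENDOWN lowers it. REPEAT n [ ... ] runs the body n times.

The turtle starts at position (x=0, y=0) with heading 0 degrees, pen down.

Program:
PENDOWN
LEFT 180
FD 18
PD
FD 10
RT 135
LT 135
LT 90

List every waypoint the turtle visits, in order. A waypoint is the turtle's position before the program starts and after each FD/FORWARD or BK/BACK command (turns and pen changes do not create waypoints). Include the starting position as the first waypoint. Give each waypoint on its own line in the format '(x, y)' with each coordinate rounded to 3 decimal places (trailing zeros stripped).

Executing turtle program step by step:
Start: pos=(0,0), heading=0, pen down
PD: pen down
LT 180: heading 0 -> 180
FD 18: (0,0) -> (-18,0) [heading=180, draw]
PD: pen down
FD 10: (-18,0) -> (-28,0) [heading=180, draw]
RT 135: heading 180 -> 45
LT 135: heading 45 -> 180
LT 90: heading 180 -> 270
Final: pos=(-28,0), heading=270, 2 segment(s) drawn
Waypoints (3 total):
(0, 0)
(-18, 0)
(-28, 0)

Answer: (0, 0)
(-18, 0)
(-28, 0)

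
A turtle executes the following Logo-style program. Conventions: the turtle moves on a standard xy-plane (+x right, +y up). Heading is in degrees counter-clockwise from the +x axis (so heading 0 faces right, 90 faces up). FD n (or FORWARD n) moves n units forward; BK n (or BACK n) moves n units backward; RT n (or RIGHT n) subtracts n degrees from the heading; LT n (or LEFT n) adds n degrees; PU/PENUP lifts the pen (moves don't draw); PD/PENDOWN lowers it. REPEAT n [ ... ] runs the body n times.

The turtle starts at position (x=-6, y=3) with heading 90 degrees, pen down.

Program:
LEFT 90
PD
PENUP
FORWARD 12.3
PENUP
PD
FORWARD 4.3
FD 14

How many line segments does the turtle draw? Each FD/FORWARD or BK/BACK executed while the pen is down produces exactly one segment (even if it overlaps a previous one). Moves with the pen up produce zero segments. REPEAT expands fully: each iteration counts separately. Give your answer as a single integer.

Answer: 2

Derivation:
Executing turtle program step by step:
Start: pos=(-6,3), heading=90, pen down
LT 90: heading 90 -> 180
PD: pen down
PU: pen up
FD 12.3: (-6,3) -> (-18.3,3) [heading=180, move]
PU: pen up
PD: pen down
FD 4.3: (-18.3,3) -> (-22.6,3) [heading=180, draw]
FD 14: (-22.6,3) -> (-36.6,3) [heading=180, draw]
Final: pos=(-36.6,3), heading=180, 2 segment(s) drawn
Segments drawn: 2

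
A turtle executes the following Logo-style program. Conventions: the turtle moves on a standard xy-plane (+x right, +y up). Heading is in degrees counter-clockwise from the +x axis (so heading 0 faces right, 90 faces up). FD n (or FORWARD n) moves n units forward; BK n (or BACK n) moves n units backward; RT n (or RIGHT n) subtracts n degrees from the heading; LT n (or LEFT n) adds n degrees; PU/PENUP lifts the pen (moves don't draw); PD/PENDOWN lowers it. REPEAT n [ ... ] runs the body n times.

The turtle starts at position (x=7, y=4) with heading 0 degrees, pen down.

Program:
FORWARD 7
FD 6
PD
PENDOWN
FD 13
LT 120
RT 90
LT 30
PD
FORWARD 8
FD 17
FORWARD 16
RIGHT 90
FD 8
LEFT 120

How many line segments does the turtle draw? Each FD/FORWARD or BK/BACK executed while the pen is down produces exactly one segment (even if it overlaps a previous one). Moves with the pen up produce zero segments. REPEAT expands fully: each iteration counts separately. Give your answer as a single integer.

Answer: 7

Derivation:
Executing turtle program step by step:
Start: pos=(7,4), heading=0, pen down
FD 7: (7,4) -> (14,4) [heading=0, draw]
FD 6: (14,4) -> (20,4) [heading=0, draw]
PD: pen down
PD: pen down
FD 13: (20,4) -> (33,4) [heading=0, draw]
LT 120: heading 0 -> 120
RT 90: heading 120 -> 30
LT 30: heading 30 -> 60
PD: pen down
FD 8: (33,4) -> (37,10.928) [heading=60, draw]
FD 17: (37,10.928) -> (45.5,25.651) [heading=60, draw]
FD 16: (45.5,25.651) -> (53.5,39.507) [heading=60, draw]
RT 90: heading 60 -> 330
FD 8: (53.5,39.507) -> (60.428,35.507) [heading=330, draw]
LT 120: heading 330 -> 90
Final: pos=(60.428,35.507), heading=90, 7 segment(s) drawn
Segments drawn: 7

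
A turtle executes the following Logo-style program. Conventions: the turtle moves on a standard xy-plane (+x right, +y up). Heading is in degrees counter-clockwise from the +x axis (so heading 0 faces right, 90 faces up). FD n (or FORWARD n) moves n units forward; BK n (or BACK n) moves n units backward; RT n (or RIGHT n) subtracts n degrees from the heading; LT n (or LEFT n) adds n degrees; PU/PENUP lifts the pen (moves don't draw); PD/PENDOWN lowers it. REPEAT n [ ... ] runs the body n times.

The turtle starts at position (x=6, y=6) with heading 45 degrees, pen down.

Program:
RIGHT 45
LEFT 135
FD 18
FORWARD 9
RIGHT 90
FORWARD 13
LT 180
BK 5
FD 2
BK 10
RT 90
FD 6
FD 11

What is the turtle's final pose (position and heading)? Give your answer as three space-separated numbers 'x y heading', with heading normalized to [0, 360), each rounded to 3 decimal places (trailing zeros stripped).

Answer: -6.728 55.497 135

Derivation:
Executing turtle program step by step:
Start: pos=(6,6), heading=45, pen down
RT 45: heading 45 -> 0
LT 135: heading 0 -> 135
FD 18: (6,6) -> (-6.728,18.728) [heading=135, draw]
FD 9: (-6.728,18.728) -> (-13.092,25.092) [heading=135, draw]
RT 90: heading 135 -> 45
FD 13: (-13.092,25.092) -> (-3.899,34.284) [heading=45, draw]
LT 180: heading 45 -> 225
BK 5: (-3.899,34.284) -> (-0.364,37.82) [heading=225, draw]
FD 2: (-0.364,37.82) -> (-1.778,36.406) [heading=225, draw]
BK 10: (-1.778,36.406) -> (5.293,43.477) [heading=225, draw]
RT 90: heading 225 -> 135
FD 6: (5.293,43.477) -> (1.05,47.719) [heading=135, draw]
FD 11: (1.05,47.719) -> (-6.728,55.497) [heading=135, draw]
Final: pos=(-6.728,55.497), heading=135, 8 segment(s) drawn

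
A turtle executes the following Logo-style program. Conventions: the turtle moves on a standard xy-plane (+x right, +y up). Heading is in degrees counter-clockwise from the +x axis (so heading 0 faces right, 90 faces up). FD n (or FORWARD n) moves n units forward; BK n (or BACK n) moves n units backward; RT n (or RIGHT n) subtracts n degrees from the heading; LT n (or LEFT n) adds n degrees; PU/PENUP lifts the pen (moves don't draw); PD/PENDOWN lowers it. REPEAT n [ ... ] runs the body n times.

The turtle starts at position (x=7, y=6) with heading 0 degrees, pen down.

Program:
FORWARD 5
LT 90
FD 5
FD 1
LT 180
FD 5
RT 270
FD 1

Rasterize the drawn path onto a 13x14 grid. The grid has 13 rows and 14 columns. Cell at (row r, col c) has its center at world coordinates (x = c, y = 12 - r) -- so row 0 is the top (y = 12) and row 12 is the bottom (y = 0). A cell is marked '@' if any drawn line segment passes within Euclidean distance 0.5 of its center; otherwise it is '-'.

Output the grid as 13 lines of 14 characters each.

Segment 0: (7,6) -> (12,6)
Segment 1: (12,6) -> (12,11)
Segment 2: (12,11) -> (12,12)
Segment 3: (12,12) -> (12,7)
Segment 4: (12,7) -> (13,7)

Answer: ------------@-
------------@-
------------@-
------------@-
------------@-
------------@@
-------@@@@@@-
--------------
--------------
--------------
--------------
--------------
--------------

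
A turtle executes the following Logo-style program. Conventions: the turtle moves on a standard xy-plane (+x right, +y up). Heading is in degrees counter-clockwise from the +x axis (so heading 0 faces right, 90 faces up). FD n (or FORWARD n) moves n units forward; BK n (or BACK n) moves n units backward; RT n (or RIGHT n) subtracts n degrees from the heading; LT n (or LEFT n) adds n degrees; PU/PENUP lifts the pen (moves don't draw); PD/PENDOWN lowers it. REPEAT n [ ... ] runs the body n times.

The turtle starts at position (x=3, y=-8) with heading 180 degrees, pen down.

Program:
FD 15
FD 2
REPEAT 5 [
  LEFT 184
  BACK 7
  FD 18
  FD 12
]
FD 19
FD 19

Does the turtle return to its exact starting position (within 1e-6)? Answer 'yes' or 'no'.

Answer: no

Derivation:
Executing turtle program step by step:
Start: pos=(3,-8), heading=180, pen down
FD 15: (3,-8) -> (-12,-8) [heading=180, draw]
FD 2: (-12,-8) -> (-14,-8) [heading=180, draw]
REPEAT 5 [
  -- iteration 1/5 --
  LT 184: heading 180 -> 4
  BK 7: (-14,-8) -> (-20.983,-8.488) [heading=4, draw]
  FD 18: (-20.983,-8.488) -> (-3.027,-7.233) [heading=4, draw]
  FD 12: (-3.027,-7.233) -> (8.944,-6.396) [heading=4, draw]
  -- iteration 2/5 --
  LT 184: heading 4 -> 188
  BK 7: (8.944,-6.396) -> (15.876,-5.421) [heading=188, draw]
  FD 18: (15.876,-5.421) -> (-1.949,-7.927) [heading=188, draw]
  FD 12: (-1.949,-7.927) -> (-13.832,-9.597) [heading=188, draw]
  -- iteration 3/5 --
  LT 184: heading 188 -> 12
  BK 7: (-13.832,-9.597) -> (-20.679,-11.052) [heading=12, draw]
  FD 18: (-20.679,-11.052) -> (-3.073,-7.31) [heading=12, draw]
  FD 12: (-3.073,-7.31) -> (8.665,-4.815) [heading=12, draw]
  -- iteration 4/5 --
  LT 184: heading 12 -> 196
  BK 7: (8.665,-4.815) -> (15.394,-2.885) [heading=196, draw]
  FD 18: (15.394,-2.885) -> (-1.909,-7.847) [heading=196, draw]
  FD 12: (-1.909,-7.847) -> (-13.444,-11.154) [heading=196, draw]
  -- iteration 5/5 --
  LT 184: heading 196 -> 20
  BK 7: (-13.444,-11.154) -> (-20.022,-13.548) [heading=20, draw]
  FD 18: (-20.022,-13.548) -> (-3.107,-7.392) [heading=20, draw]
  FD 12: (-3.107,-7.392) -> (8.169,-3.288) [heading=20, draw]
]
FD 19: (8.169,-3.288) -> (26.023,3.211) [heading=20, draw]
FD 19: (26.023,3.211) -> (43.877,9.709) [heading=20, draw]
Final: pos=(43.877,9.709), heading=20, 19 segment(s) drawn

Start position: (3, -8)
Final position: (43.877, 9.709)
Distance = 44.549; >= 1e-6 -> NOT closed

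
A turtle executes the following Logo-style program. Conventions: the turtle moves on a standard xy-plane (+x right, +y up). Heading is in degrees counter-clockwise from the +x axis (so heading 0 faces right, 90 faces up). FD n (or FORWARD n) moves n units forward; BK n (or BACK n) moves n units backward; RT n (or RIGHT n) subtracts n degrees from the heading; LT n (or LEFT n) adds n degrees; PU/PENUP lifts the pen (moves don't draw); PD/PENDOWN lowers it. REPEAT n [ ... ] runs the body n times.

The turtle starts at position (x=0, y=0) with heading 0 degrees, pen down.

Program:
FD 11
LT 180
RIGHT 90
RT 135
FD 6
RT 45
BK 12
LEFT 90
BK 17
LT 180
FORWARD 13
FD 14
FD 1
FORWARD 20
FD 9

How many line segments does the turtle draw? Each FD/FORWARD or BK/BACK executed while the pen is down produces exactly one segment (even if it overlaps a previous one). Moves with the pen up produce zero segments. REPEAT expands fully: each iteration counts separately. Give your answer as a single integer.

Executing turtle program step by step:
Start: pos=(0,0), heading=0, pen down
FD 11: (0,0) -> (11,0) [heading=0, draw]
LT 180: heading 0 -> 180
RT 90: heading 180 -> 90
RT 135: heading 90 -> 315
FD 6: (11,0) -> (15.243,-4.243) [heading=315, draw]
RT 45: heading 315 -> 270
BK 12: (15.243,-4.243) -> (15.243,7.757) [heading=270, draw]
LT 90: heading 270 -> 0
BK 17: (15.243,7.757) -> (-1.757,7.757) [heading=0, draw]
LT 180: heading 0 -> 180
FD 13: (-1.757,7.757) -> (-14.757,7.757) [heading=180, draw]
FD 14: (-14.757,7.757) -> (-28.757,7.757) [heading=180, draw]
FD 1: (-28.757,7.757) -> (-29.757,7.757) [heading=180, draw]
FD 20: (-29.757,7.757) -> (-49.757,7.757) [heading=180, draw]
FD 9: (-49.757,7.757) -> (-58.757,7.757) [heading=180, draw]
Final: pos=(-58.757,7.757), heading=180, 9 segment(s) drawn
Segments drawn: 9

Answer: 9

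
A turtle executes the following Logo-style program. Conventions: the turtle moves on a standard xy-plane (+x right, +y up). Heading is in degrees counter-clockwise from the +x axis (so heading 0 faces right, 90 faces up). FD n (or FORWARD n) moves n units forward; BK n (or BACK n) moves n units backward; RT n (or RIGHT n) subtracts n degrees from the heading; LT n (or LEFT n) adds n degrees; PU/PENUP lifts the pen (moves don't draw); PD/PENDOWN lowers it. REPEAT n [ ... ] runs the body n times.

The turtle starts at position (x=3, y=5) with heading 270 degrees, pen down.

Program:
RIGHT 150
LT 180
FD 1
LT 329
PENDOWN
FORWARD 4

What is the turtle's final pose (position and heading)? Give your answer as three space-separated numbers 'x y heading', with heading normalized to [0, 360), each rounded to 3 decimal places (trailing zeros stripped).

Executing turtle program step by step:
Start: pos=(3,5), heading=270, pen down
RT 150: heading 270 -> 120
LT 180: heading 120 -> 300
FD 1: (3,5) -> (3.5,4.134) [heading=300, draw]
LT 329: heading 300 -> 269
PD: pen down
FD 4: (3.5,4.134) -> (3.43,0.135) [heading=269, draw]
Final: pos=(3.43,0.135), heading=269, 2 segment(s) drawn

Answer: 3.43 0.135 269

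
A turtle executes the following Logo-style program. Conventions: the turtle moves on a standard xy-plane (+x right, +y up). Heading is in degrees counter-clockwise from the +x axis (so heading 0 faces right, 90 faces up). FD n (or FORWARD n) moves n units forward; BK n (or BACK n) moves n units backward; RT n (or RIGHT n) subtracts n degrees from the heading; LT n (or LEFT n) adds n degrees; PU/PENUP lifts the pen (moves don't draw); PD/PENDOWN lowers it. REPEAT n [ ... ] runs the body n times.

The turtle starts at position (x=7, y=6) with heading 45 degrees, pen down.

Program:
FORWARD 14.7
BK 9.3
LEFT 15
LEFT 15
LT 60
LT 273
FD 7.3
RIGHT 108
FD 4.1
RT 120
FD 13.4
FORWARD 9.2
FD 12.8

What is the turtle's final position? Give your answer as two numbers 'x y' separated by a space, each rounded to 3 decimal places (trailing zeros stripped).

Answer: -17.647 11.693

Derivation:
Executing turtle program step by step:
Start: pos=(7,6), heading=45, pen down
FD 14.7: (7,6) -> (17.394,16.394) [heading=45, draw]
BK 9.3: (17.394,16.394) -> (10.818,9.818) [heading=45, draw]
LT 15: heading 45 -> 60
LT 15: heading 60 -> 75
LT 60: heading 75 -> 135
LT 273: heading 135 -> 48
FD 7.3: (10.818,9.818) -> (15.703,15.243) [heading=48, draw]
RT 108: heading 48 -> 300
FD 4.1: (15.703,15.243) -> (17.753,11.693) [heading=300, draw]
RT 120: heading 300 -> 180
FD 13.4: (17.753,11.693) -> (4.353,11.693) [heading=180, draw]
FD 9.2: (4.353,11.693) -> (-4.847,11.693) [heading=180, draw]
FD 12.8: (-4.847,11.693) -> (-17.647,11.693) [heading=180, draw]
Final: pos=(-17.647,11.693), heading=180, 7 segment(s) drawn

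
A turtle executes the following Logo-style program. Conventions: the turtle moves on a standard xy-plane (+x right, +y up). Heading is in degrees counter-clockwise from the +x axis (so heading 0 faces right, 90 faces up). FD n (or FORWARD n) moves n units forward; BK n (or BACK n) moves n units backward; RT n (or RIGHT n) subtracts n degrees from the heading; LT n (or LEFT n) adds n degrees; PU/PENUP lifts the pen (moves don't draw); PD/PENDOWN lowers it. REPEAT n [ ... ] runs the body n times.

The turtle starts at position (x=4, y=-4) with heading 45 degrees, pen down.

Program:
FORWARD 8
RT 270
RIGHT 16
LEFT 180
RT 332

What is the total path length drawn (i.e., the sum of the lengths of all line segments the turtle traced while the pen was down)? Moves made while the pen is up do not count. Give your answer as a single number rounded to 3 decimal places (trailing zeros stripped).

Answer: 8

Derivation:
Executing turtle program step by step:
Start: pos=(4,-4), heading=45, pen down
FD 8: (4,-4) -> (9.657,1.657) [heading=45, draw]
RT 270: heading 45 -> 135
RT 16: heading 135 -> 119
LT 180: heading 119 -> 299
RT 332: heading 299 -> 327
Final: pos=(9.657,1.657), heading=327, 1 segment(s) drawn

Segment lengths:
  seg 1: (4,-4) -> (9.657,1.657), length = 8
Total = 8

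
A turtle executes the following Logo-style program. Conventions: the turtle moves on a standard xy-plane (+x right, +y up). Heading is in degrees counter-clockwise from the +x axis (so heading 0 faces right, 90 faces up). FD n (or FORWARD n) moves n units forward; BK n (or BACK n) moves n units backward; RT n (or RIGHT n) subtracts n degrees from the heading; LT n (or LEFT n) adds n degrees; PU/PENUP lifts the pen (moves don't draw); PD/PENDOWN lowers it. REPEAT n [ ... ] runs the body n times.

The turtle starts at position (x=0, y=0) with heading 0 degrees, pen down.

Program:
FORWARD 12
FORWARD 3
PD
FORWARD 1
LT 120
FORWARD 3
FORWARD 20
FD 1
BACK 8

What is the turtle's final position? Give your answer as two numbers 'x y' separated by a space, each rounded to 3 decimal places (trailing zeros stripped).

Answer: 8 13.856

Derivation:
Executing turtle program step by step:
Start: pos=(0,0), heading=0, pen down
FD 12: (0,0) -> (12,0) [heading=0, draw]
FD 3: (12,0) -> (15,0) [heading=0, draw]
PD: pen down
FD 1: (15,0) -> (16,0) [heading=0, draw]
LT 120: heading 0 -> 120
FD 3: (16,0) -> (14.5,2.598) [heading=120, draw]
FD 20: (14.5,2.598) -> (4.5,19.919) [heading=120, draw]
FD 1: (4.5,19.919) -> (4,20.785) [heading=120, draw]
BK 8: (4,20.785) -> (8,13.856) [heading=120, draw]
Final: pos=(8,13.856), heading=120, 7 segment(s) drawn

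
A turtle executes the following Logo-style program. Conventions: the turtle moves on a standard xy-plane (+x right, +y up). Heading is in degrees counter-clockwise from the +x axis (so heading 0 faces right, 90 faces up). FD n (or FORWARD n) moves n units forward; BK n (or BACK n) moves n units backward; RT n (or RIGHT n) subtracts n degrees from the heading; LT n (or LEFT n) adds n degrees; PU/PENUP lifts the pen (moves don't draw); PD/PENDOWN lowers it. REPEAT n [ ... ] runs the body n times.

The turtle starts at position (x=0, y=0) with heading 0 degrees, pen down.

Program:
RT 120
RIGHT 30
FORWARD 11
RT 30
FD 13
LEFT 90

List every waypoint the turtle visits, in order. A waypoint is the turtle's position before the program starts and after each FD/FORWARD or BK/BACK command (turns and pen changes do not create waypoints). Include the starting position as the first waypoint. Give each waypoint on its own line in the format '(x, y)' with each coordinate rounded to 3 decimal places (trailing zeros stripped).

Answer: (0, 0)
(-9.526, -5.5)
(-22.526, -5.5)

Derivation:
Executing turtle program step by step:
Start: pos=(0,0), heading=0, pen down
RT 120: heading 0 -> 240
RT 30: heading 240 -> 210
FD 11: (0,0) -> (-9.526,-5.5) [heading=210, draw]
RT 30: heading 210 -> 180
FD 13: (-9.526,-5.5) -> (-22.526,-5.5) [heading=180, draw]
LT 90: heading 180 -> 270
Final: pos=(-22.526,-5.5), heading=270, 2 segment(s) drawn
Waypoints (3 total):
(0, 0)
(-9.526, -5.5)
(-22.526, -5.5)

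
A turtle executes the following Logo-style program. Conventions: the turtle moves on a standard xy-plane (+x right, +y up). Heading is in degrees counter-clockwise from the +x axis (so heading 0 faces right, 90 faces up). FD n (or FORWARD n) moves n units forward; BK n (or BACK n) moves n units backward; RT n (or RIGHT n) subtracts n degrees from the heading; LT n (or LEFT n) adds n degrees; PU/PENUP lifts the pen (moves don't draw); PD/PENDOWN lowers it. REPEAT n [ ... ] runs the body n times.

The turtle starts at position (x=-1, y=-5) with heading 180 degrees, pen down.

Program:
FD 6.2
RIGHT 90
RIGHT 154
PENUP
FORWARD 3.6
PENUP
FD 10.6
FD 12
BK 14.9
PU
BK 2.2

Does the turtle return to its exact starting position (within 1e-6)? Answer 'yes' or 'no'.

Executing turtle program step by step:
Start: pos=(-1,-5), heading=180, pen down
FD 6.2: (-1,-5) -> (-7.2,-5) [heading=180, draw]
RT 90: heading 180 -> 90
RT 154: heading 90 -> 296
PU: pen up
FD 3.6: (-7.2,-5) -> (-5.622,-8.236) [heading=296, move]
PU: pen up
FD 10.6: (-5.622,-8.236) -> (-0.975,-17.763) [heading=296, move]
FD 12: (-0.975,-17.763) -> (4.285,-28.548) [heading=296, move]
BK 14.9: (4.285,-28.548) -> (-2.246,-15.156) [heading=296, move]
PU: pen up
BK 2.2: (-2.246,-15.156) -> (-3.211,-13.179) [heading=296, move]
Final: pos=(-3.211,-13.179), heading=296, 1 segment(s) drawn

Start position: (-1, -5)
Final position: (-3.211, -13.179)
Distance = 8.473; >= 1e-6 -> NOT closed

Answer: no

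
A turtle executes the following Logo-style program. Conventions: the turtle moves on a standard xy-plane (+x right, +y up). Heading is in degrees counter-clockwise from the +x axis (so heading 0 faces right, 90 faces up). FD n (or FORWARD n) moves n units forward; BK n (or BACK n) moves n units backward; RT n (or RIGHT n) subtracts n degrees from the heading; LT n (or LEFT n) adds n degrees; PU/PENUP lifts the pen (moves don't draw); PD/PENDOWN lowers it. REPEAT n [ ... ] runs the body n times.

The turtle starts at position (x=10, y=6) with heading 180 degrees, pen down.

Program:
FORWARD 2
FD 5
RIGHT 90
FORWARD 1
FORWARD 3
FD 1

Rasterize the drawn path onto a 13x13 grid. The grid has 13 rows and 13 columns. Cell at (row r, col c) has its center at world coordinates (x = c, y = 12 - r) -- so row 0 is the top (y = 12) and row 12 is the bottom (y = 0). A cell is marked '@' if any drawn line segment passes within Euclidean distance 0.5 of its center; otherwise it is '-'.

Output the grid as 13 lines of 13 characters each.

Segment 0: (10,6) -> (8,6)
Segment 1: (8,6) -> (3,6)
Segment 2: (3,6) -> (3,7)
Segment 3: (3,7) -> (3,10)
Segment 4: (3,10) -> (3,11)

Answer: -------------
---@---------
---@---------
---@---------
---@---------
---@---------
---@@@@@@@@--
-------------
-------------
-------------
-------------
-------------
-------------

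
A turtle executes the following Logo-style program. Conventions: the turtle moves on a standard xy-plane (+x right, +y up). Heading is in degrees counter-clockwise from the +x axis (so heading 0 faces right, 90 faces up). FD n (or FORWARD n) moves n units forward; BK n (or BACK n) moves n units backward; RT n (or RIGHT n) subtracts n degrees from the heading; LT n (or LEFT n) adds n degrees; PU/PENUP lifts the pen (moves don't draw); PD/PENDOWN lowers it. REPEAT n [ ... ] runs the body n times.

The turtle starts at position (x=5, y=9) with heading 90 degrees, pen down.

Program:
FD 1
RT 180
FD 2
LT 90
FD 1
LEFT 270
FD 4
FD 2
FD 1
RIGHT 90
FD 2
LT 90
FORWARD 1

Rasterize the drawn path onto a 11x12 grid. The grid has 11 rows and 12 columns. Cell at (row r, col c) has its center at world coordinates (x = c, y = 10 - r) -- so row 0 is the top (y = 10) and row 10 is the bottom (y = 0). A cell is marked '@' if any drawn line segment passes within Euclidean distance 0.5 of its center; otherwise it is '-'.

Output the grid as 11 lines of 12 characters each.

Answer: -----@------
-----@------
-----@@-----
------@-----
------@-----
------@-----
------@-----
------@-----
------@-----
----@@@-----
----@-------

Derivation:
Segment 0: (5,9) -> (5,10)
Segment 1: (5,10) -> (5,8)
Segment 2: (5,8) -> (6,8)
Segment 3: (6,8) -> (6,4)
Segment 4: (6,4) -> (6,2)
Segment 5: (6,2) -> (6,1)
Segment 6: (6,1) -> (4,1)
Segment 7: (4,1) -> (4,0)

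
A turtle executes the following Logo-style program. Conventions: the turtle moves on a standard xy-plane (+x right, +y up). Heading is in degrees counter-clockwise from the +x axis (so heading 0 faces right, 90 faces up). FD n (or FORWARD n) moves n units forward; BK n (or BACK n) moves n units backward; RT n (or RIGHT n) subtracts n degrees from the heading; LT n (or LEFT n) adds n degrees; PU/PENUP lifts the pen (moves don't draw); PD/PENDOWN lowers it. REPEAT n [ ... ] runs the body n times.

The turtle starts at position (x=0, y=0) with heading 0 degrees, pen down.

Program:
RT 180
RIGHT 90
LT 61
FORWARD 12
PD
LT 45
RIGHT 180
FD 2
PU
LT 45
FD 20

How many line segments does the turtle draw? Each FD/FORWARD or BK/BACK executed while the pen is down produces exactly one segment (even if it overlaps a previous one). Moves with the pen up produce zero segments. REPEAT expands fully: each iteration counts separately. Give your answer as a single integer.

Executing turtle program step by step:
Start: pos=(0,0), heading=0, pen down
RT 180: heading 0 -> 180
RT 90: heading 180 -> 90
LT 61: heading 90 -> 151
FD 12: (0,0) -> (-10.495,5.818) [heading=151, draw]
PD: pen down
LT 45: heading 151 -> 196
RT 180: heading 196 -> 16
FD 2: (-10.495,5.818) -> (-8.573,6.369) [heading=16, draw]
PU: pen up
LT 45: heading 16 -> 61
FD 20: (-8.573,6.369) -> (1.123,23.861) [heading=61, move]
Final: pos=(1.123,23.861), heading=61, 2 segment(s) drawn
Segments drawn: 2

Answer: 2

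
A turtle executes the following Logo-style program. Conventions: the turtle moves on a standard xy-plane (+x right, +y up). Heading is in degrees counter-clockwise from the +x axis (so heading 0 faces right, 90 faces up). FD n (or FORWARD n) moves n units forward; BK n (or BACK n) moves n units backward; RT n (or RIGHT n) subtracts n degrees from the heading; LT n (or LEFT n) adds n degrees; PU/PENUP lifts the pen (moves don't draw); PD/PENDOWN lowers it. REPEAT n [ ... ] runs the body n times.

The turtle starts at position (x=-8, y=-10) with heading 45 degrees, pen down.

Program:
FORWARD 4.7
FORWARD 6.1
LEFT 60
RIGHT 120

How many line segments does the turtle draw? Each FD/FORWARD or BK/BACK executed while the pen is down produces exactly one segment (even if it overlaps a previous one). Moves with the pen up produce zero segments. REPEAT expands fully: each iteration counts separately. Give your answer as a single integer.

Executing turtle program step by step:
Start: pos=(-8,-10), heading=45, pen down
FD 4.7: (-8,-10) -> (-4.677,-6.677) [heading=45, draw]
FD 6.1: (-4.677,-6.677) -> (-0.363,-2.363) [heading=45, draw]
LT 60: heading 45 -> 105
RT 120: heading 105 -> 345
Final: pos=(-0.363,-2.363), heading=345, 2 segment(s) drawn
Segments drawn: 2

Answer: 2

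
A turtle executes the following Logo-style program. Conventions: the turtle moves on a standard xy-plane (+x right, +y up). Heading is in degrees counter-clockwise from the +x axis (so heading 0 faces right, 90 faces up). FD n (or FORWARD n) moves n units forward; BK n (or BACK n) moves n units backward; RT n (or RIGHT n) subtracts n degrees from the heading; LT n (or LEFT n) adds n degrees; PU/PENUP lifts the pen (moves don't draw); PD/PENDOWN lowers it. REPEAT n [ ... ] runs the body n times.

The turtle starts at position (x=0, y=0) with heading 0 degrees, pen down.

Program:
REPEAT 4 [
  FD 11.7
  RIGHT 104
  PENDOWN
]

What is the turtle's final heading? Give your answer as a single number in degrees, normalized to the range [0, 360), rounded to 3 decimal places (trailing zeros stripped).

Answer: 304

Derivation:
Executing turtle program step by step:
Start: pos=(0,0), heading=0, pen down
REPEAT 4 [
  -- iteration 1/4 --
  FD 11.7: (0,0) -> (11.7,0) [heading=0, draw]
  RT 104: heading 0 -> 256
  PD: pen down
  -- iteration 2/4 --
  FD 11.7: (11.7,0) -> (8.87,-11.352) [heading=256, draw]
  RT 104: heading 256 -> 152
  PD: pen down
  -- iteration 3/4 --
  FD 11.7: (8.87,-11.352) -> (-1.461,-5.86) [heading=152, draw]
  RT 104: heading 152 -> 48
  PD: pen down
  -- iteration 4/4 --
  FD 11.7: (-1.461,-5.86) -> (6.368,2.835) [heading=48, draw]
  RT 104: heading 48 -> 304
  PD: pen down
]
Final: pos=(6.368,2.835), heading=304, 4 segment(s) drawn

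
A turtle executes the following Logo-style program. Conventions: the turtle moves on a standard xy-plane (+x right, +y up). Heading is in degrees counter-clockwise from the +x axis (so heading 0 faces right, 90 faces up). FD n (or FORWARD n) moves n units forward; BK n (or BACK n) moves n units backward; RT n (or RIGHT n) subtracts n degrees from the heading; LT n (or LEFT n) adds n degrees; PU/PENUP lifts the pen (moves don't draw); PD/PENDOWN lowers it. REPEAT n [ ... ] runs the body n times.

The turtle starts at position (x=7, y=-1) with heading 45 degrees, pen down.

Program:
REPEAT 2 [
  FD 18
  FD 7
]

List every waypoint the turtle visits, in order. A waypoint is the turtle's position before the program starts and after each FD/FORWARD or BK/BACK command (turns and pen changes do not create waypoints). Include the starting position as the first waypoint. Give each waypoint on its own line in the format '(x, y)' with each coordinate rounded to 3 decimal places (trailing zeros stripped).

Executing turtle program step by step:
Start: pos=(7,-1), heading=45, pen down
REPEAT 2 [
  -- iteration 1/2 --
  FD 18: (7,-1) -> (19.728,11.728) [heading=45, draw]
  FD 7: (19.728,11.728) -> (24.678,16.678) [heading=45, draw]
  -- iteration 2/2 --
  FD 18: (24.678,16.678) -> (37.406,29.406) [heading=45, draw]
  FD 7: (37.406,29.406) -> (42.355,34.355) [heading=45, draw]
]
Final: pos=(42.355,34.355), heading=45, 4 segment(s) drawn
Waypoints (5 total):
(7, -1)
(19.728, 11.728)
(24.678, 16.678)
(37.406, 29.406)
(42.355, 34.355)

Answer: (7, -1)
(19.728, 11.728)
(24.678, 16.678)
(37.406, 29.406)
(42.355, 34.355)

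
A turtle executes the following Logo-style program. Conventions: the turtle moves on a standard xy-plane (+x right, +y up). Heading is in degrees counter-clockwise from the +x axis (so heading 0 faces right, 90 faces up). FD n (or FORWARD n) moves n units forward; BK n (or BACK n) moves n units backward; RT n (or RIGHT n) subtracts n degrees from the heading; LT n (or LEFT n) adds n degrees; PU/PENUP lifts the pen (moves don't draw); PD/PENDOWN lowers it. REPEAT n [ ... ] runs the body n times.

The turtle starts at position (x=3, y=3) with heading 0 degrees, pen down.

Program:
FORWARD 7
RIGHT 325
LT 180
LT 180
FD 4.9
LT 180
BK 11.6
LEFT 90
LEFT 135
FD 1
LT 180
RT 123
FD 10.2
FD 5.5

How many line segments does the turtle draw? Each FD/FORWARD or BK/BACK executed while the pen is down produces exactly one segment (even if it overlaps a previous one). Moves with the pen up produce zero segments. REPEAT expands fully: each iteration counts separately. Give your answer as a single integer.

Executing turtle program step by step:
Start: pos=(3,3), heading=0, pen down
FD 7: (3,3) -> (10,3) [heading=0, draw]
RT 325: heading 0 -> 35
LT 180: heading 35 -> 215
LT 180: heading 215 -> 35
FD 4.9: (10,3) -> (14.014,5.811) [heading=35, draw]
LT 180: heading 35 -> 215
BK 11.6: (14.014,5.811) -> (23.516,12.464) [heading=215, draw]
LT 90: heading 215 -> 305
LT 135: heading 305 -> 80
FD 1: (23.516,12.464) -> (23.69,13.449) [heading=80, draw]
LT 180: heading 80 -> 260
RT 123: heading 260 -> 137
FD 10.2: (23.69,13.449) -> (16.23,20.405) [heading=137, draw]
FD 5.5: (16.23,20.405) -> (12.207,24.156) [heading=137, draw]
Final: pos=(12.207,24.156), heading=137, 6 segment(s) drawn
Segments drawn: 6

Answer: 6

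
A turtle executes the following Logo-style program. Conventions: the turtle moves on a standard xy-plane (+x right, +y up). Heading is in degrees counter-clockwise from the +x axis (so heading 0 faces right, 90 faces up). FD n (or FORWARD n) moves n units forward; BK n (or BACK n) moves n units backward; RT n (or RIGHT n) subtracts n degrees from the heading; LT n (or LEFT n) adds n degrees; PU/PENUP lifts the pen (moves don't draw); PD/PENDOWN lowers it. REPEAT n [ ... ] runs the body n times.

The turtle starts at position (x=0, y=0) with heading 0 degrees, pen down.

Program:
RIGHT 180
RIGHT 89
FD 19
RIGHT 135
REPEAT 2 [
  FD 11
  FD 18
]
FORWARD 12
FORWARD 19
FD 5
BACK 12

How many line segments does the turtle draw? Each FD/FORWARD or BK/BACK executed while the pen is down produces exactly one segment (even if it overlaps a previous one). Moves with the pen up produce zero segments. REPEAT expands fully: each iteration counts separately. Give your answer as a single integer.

Executing turtle program step by step:
Start: pos=(0,0), heading=0, pen down
RT 180: heading 0 -> 180
RT 89: heading 180 -> 91
FD 19: (0,0) -> (-0.332,18.997) [heading=91, draw]
RT 135: heading 91 -> 316
REPEAT 2 [
  -- iteration 1/2 --
  FD 11: (-0.332,18.997) -> (7.581,11.356) [heading=316, draw]
  FD 18: (7.581,11.356) -> (20.529,-1.148) [heading=316, draw]
  -- iteration 2/2 --
  FD 11: (20.529,-1.148) -> (28.442,-8.789) [heading=316, draw]
  FD 18: (28.442,-8.789) -> (41.39,-21.293) [heading=316, draw]
]
FD 12: (41.39,-21.293) -> (50.022,-29.629) [heading=316, draw]
FD 19: (50.022,-29.629) -> (63.69,-42.827) [heading=316, draw]
FD 5: (63.69,-42.827) -> (67.286,-46.301) [heading=316, draw]
BK 12: (67.286,-46.301) -> (58.654,-37.965) [heading=316, draw]
Final: pos=(58.654,-37.965), heading=316, 9 segment(s) drawn
Segments drawn: 9

Answer: 9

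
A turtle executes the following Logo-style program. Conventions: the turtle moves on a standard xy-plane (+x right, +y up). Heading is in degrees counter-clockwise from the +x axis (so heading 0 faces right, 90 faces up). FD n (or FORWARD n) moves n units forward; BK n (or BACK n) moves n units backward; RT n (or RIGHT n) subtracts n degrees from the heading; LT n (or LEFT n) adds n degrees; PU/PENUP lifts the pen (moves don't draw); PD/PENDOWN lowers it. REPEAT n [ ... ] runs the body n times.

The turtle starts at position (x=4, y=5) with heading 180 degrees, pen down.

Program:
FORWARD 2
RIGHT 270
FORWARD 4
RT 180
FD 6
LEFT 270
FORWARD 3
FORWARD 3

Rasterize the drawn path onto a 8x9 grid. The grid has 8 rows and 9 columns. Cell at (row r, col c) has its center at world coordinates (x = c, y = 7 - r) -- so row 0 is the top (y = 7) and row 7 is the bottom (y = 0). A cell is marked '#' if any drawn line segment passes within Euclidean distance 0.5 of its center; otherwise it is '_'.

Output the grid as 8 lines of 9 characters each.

Segment 0: (4,5) -> (2,5)
Segment 1: (2,5) -> (2,1)
Segment 2: (2,1) -> (2,7)
Segment 3: (2,7) -> (5,7)
Segment 4: (5,7) -> (8,7)

Answer: __#######
__#______
__###____
__#______
__#______
__#______
__#______
_________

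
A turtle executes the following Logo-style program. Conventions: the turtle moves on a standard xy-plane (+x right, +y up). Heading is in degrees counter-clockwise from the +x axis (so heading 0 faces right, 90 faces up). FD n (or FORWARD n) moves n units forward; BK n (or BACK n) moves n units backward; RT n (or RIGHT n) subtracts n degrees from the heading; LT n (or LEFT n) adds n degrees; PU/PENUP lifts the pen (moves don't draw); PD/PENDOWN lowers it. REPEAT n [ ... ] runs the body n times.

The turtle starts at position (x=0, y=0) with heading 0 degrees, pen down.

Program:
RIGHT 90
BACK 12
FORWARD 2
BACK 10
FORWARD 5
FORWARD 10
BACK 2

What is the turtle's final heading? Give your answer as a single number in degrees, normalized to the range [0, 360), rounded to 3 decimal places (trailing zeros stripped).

Answer: 270

Derivation:
Executing turtle program step by step:
Start: pos=(0,0), heading=0, pen down
RT 90: heading 0 -> 270
BK 12: (0,0) -> (0,12) [heading=270, draw]
FD 2: (0,12) -> (0,10) [heading=270, draw]
BK 10: (0,10) -> (0,20) [heading=270, draw]
FD 5: (0,20) -> (0,15) [heading=270, draw]
FD 10: (0,15) -> (0,5) [heading=270, draw]
BK 2: (0,5) -> (0,7) [heading=270, draw]
Final: pos=(0,7), heading=270, 6 segment(s) drawn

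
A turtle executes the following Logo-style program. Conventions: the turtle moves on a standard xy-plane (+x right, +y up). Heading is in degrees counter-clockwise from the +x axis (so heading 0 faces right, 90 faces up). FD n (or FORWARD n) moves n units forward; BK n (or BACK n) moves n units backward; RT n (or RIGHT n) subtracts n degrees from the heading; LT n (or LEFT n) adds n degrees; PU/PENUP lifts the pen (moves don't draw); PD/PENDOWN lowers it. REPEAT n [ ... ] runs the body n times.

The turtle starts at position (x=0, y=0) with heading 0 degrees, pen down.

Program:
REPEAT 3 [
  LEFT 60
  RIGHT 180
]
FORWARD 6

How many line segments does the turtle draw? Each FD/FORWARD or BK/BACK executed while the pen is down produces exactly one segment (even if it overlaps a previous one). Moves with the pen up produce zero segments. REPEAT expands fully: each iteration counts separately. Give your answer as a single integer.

Answer: 1

Derivation:
Executing turtle program step by step:
Start: pos=(0,0), heading=0, pen down
REPEAT 3 [
  -- iteration 1/3 --
  LT 60: heading 0 -> 60
  RT 180: heading 60 -> 240
  -- iteration 2/3 --
  LT 60: heading 240 -> 300
  RT 180: heading 300 -> 120
  -- iteration 3/3 --
  LT 60: heading 120 -> 180
  RT 180: heading 180 -> 0
]
FD 6: (0,0) -> (6,0) [heading=0, draw]
Final: pos=(6,0), heading=0, 1 segment(s) drawn
Segments drawn: 1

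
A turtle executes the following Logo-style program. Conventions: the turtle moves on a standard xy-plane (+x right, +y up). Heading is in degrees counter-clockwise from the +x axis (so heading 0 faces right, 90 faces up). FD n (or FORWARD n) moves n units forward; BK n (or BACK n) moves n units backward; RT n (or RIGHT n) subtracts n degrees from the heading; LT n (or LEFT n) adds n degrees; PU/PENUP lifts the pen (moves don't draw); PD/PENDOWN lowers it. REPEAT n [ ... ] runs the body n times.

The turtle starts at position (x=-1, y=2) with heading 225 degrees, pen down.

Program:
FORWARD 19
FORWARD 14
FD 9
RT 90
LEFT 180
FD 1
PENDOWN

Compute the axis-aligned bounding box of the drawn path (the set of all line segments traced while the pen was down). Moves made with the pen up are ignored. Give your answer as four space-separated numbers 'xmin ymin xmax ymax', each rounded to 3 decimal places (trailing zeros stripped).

Executing turtle program step by step:
Start: pos=(-1,2), heading=225, pen down
FD 19: (-1,2) -> (-14.435,-11.435) [heading=225, draw]
FD 14: (-14.435,-11.435) -> (-24.335,-21.335) [heading=225, draw]
FD 9: (-24.335,-21.335) -> (-30.698,-27.698) [heading=225, draw]
RT 90: heading 225 -> 135
LT 180: heading 135 -> 315
FD 1: (-30.698,-27.698) -> (-29.991,-28.406) [heading=315, draw]
PD: pen down
Final: pos=(-29.991,-28.406), heading=315, 4 segment(s) drawn

Segment endpoints: x in {-30.698, -29.991, -24.335, -14.435, -1}, y in {-28.406, -27.698, -21.335, -11.435, 2}
xmin=-30.698, ymin=-28.406, xmax=-1, ymax=2

Answer: -30.698 -28.406 -1 2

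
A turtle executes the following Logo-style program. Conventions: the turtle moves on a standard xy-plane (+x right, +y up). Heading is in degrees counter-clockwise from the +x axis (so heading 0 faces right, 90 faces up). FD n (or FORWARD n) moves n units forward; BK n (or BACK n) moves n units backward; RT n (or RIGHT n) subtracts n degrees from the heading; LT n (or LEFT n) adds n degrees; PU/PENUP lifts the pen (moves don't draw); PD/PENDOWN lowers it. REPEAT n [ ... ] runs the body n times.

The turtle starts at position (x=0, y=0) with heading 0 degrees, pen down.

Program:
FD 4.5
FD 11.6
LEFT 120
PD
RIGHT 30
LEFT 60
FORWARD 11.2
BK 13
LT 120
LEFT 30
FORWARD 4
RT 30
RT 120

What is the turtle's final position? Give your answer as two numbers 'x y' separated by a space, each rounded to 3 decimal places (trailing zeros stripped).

Executing turtle program step by step:
Start: pos=(0,0), heading=0, pen down
FD 4.5: (0,0) -> (4.5,0) [heading=0, draw]
FD 11.6: (4.5,0) -> (16.1,0) [heading=0, draw]
LT 120: heading 0 -> 120
PD: pen down
RT 30: heading 120 -> 90
LT 60: heading 90 -> 150
FD 11.2: (16.1,0) -> (6.401,5.6) [heading=150, draw]
BK 13: (6.401,5.6) -> (17.659,-0.9) [heading=150, draw]
LT 120: heading 150 -> 270
LT 30: heading 270 -> 300
FD 4: (17.659,-0.9) -> (19.659,-4.364) [heading=300, draw]
RT 30: heading 300 -> 270
RT 120: heading 270 -> 150
Final: pos=(19.659,-4.364), heading=150, 5 segment(s) drawn

Answer: 19.659 -4.364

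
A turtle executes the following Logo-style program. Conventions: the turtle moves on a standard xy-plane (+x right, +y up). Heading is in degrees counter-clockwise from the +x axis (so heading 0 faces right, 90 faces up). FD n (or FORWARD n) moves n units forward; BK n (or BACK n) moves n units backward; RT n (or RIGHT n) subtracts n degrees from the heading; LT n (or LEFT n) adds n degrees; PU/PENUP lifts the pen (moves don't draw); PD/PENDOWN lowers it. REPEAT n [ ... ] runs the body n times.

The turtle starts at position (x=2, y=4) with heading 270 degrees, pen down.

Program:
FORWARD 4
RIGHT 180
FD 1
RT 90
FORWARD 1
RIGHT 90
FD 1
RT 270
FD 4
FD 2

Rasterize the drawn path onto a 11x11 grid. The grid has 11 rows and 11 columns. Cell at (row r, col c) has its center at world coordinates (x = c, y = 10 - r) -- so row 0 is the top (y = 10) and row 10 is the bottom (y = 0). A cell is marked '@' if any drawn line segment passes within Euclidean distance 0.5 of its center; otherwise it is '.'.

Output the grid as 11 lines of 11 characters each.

Answer: ...........
...........
...........
...........
...........
...........
..@........
..@........
..@........
..@@.......
..@@@@@@@@.

Derivation:
Segment 0: (2,4) -> (2,0)
Segment 1: (2,0) -> (2,1)
Segment 2: (2,1) -> (3,1)
Segment 3: (3,1) -> (3,0)
Segment 4: (3,0) -> (7,0)
Segment 5: (7,0) -> (9,0)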